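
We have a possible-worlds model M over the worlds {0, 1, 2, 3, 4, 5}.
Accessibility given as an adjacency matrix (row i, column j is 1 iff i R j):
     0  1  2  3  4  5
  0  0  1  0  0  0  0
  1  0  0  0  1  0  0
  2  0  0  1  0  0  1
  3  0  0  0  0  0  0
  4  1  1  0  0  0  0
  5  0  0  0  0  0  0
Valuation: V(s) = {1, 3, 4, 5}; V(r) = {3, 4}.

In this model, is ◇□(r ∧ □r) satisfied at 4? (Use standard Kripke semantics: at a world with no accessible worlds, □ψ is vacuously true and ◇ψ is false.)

Yes

At 4: ◇□(r ∧ □r) requires □(r ∧ □r) at some successor in {0, 1}.
  □(r ∧ □r) holds at 1, so ◇□(r ∧ □r) is true at 4.
    At 1: □(r ∧ □r) requires r ∧ □r at every successor {3}.
      At 3: r ∧ □r is true.
    So □(r ∧ □r) is true at 1.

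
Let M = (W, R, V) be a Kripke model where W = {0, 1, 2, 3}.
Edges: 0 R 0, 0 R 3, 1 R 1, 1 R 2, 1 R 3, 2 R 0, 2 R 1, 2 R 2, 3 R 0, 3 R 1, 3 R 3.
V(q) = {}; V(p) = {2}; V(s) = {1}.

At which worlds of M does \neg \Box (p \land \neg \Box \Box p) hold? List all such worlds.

0, 1, 2, 3

Recall that \Box ψ holds at a world iff ψ holds at every accessible world, and \Diamond ψ holds iff ψ holds at some accessible world.
Let φ = \neg \Box (p \land \neg \Box \Box p). Evaluate φ at each world:
  0 (successors {0, 3}): φ is true.
  1 (successors {1, 2, 3}): φ is true.
  2 (successors {0, 1, 2}): φ is true.
  3 (successors {0, 1, 3}): φ is true.
For instance, at 1:
  At 1: \Box (p \land \neg \Box \Box p) is false, so \neg \Box (p \land \neg \Box \Box p) is true.
    At 1: \Box (p \land \neg \Box \Box p) requires p \land \neg \Box \Box p at every successor {1, 2, 3}.
      p \land \neg \Box \Box p fails at 1, so \Box (p \land \neg \Box \Box p) is false at 1.
Satisfying worlds: {0, 1, 2, 3}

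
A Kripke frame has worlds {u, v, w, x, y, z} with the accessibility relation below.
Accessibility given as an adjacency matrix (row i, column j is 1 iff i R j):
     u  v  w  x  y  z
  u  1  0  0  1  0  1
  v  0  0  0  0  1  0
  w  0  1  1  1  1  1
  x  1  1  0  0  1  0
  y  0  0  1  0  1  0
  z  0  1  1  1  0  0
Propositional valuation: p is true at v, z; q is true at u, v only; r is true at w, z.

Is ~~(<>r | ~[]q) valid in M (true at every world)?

Yes

Recall that []ψ holds at a world iff ψ holds at every accessible world, and <>ψ holds iff ψ holds at some accessible world.
Let φ = ~~(<>r | ~[]q). Evaluate φ at each world:
  u (successors {u, x, z}): φ is true.
  v (successors {y}): φ is true.
  w (successors {v, w, x, y, z}): φ is true.
  x (successors {u, v, y}): φ is true.
  y (successors {w, y}): φ is true.
  z (successors {v, w, x}): φ is true.
For instance, at z:
  At z: ~(<>r | ~[]q) is false, so ~~(<>r | ~[]q) is true.
    At z: <>r | ~[]q is true, so ~(<>r | ~[]q) is false.
      At z: <>r is true, ~[]q is true, so <>r | ~[]q is true.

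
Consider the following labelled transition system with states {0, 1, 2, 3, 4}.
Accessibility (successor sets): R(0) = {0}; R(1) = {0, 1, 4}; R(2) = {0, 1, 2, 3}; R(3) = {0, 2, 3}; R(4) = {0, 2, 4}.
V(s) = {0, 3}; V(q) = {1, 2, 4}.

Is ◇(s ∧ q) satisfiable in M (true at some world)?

Let φ = ◇(s ∧ q). Evaluate φ at each world:
  0 (successors {0}): φ is false.
  1 (successors {0, 1, 4}): φ is false.
  2 (successors {0, 1, 2, 3}): φ is false.
  3 (successors {0, 2, 3}): φ is false.
  4 (successors {0, 2, 4}): φ is false.
For instance, at 0:
  At 0: ◇(s ∧ q) requires s ∧ q at some successor in {0}.
    At 0: s ∧ q is false.
  So ◇(s ∧ q) is false at 0.

No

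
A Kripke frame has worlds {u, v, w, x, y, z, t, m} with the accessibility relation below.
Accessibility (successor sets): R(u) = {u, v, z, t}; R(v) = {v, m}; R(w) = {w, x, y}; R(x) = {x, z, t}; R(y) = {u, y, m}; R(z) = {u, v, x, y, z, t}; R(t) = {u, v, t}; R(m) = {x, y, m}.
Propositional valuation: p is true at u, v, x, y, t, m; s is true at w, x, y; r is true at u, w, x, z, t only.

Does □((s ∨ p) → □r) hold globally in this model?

No

Let φ = □((s ∨ p) → □r). Evaluate φ at each world:
  u (successors {u, v, z, t}): φ is false.
  v (successors {v, m}): φ is false.
  w (successors {w, x, y}): φ is false.
  x (successors {x, z, t}): φ is false.
  y (successors {u, y, m}): φ is false.
  z (successors {u, v, x, y, z, t}): φ is false.
  t (successors {u, v, t}): φ is false.
  m (successors {x, y, m}): φ is false.
Detail at u (counterexample):
  At u: □((s ∨ p) → □r) requires (s ∨ p) → □r at every successor {u, v, z, t}.
    (s ∨ p) → □r fails at u, so □((s ∨ p) → □r) is false at u.
      At u: s ∨ p is true, □r is false, so (s ∨ p) → □r is false.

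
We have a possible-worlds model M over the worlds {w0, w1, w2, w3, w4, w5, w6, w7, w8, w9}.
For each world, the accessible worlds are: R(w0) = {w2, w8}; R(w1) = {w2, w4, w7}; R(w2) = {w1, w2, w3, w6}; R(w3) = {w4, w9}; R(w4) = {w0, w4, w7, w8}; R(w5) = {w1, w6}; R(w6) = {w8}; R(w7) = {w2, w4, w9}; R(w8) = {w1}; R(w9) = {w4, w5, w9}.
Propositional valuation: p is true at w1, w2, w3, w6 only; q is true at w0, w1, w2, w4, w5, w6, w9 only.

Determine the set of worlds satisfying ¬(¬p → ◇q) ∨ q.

w0, w1, w2, w4, w5, w6, w9

Let φ = ¬(¬p → ◇q) ∨ q. Evaluate φ at each world:
  w0 (successors {w2, w8}): φ is true.
  w1 (successors {w2, w4, w7}): φ is true.
  w2 (successors {w1, w2, w3, w6}): φ is true.
  w3 (successors {w4, w9}): φ is false.
  w4 (successors {w0, w4, w7, w8}): φ is true.
  w5 (successors {w1, w6}): φ is true.
  w6 (successors {w8}): φ is true.
  w7 (successors {w2, w4, w9}): φ is false.
  w8 (successors {w1}): φ is false.
  w9 (successors {w4, w5, w9}): φ is true.
For instance, at w0:
  At w0: ¬(¬p → ◇q) is false, q is true, so ¬(¬p → ◇q) ∨ q is true.
    At w0: ¬p → ◇q is true, so ¬(¬p → ◇q) is false.
      At w0: ¬p is true, ◇q is true, so ¬p → ◇q is true.
Satisfying worlds: {w0, w1, w2, w4, w5, w6, w9}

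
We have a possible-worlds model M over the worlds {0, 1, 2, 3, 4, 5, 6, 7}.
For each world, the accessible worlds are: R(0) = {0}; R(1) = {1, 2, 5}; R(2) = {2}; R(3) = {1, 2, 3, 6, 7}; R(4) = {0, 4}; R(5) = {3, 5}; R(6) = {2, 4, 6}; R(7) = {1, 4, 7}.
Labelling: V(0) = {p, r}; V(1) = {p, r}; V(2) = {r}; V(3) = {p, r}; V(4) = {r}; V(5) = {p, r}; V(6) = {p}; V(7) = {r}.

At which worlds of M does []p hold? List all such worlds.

0, 5

Recall that []ψ holds at a world iff ψ holds at every accessible world, and <>ψ holds iff ψ holds at some accessible world.
Let φ = []p. Evaluate φ at each world:
  0 (successors {0}): φ is true.
  1 (successors {1, 2, 5}): φ is false.
  2 (successors {2}): φ is false.
  3 (successors {1, 2, 3, 6, 7}): φ is false.
  4 (successors {0, 4}): φ is false.
  5 (successors {3, 5}): φ is true.
  6 (successors {2, 4, 6}): φ is false.
  7 (successors {1, 4, 7}): φ is false.
For instance, at 6:
  At 6: []p requires p at every successor {2, 4, 6}.
    p fails at 2, so []p is false at 6.
Satisfying worlds: {0, 5}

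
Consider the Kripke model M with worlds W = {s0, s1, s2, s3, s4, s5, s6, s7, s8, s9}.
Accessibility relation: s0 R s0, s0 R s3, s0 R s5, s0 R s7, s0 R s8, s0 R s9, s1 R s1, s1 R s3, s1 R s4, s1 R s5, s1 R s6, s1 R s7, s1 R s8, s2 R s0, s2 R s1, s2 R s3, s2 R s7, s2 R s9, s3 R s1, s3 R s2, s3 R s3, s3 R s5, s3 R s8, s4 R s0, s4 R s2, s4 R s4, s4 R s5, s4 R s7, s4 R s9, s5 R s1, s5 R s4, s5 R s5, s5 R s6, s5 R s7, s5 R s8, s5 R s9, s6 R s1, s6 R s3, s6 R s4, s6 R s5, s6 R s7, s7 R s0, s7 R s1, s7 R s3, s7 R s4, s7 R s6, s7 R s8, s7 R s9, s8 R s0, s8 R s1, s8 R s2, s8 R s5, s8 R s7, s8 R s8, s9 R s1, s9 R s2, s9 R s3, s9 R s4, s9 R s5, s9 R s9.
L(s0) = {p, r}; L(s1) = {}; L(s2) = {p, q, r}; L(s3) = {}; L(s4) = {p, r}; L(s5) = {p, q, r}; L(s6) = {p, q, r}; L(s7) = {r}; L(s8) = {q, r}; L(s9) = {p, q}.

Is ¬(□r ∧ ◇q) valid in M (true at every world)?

Let φ = ¬(□r ∧ ◇q). Evaluate φ at each world:
  s0 (successors {s0, s3, s5, s7, s8, s9}): φ is true.
  s1 (successors {s1, s3, s4, s5, s6, s7, s8}): φ is true.
  s2 (successors {s0, s1, s3, s7, s9}): φ is true.
  s3 (successors {s1, s2, s3, s5, s8}): φ is true.
  s4 (successors {s0, s2, s4, s5, s7, s9}): φ is true.
  s5 (successors {s1, s4, s5, s6, s7, s8, s9}): φ is true.
  s6 (successors {s1, s3, s4, s5, s7}): φ is true.
  s7 (successors {s0, s1, s3, s4, s6, s8, s9}): φ is true.
  s8 (successors {s0, s1, s2, s5, s7, s8}): φ is true.
  s9 (successors {s1, s2, s3, s4, s5, s9}): φ is true.
For instance, at s6:
  At s6: □r ∧ ◇q is false, so ¬(□r ∧ ◇q) is true.
    At s6: □r is false, ◇q is true, so □r ∧ ◇q is false.
      At s6: □r requires r at every successor {s1, s3, s4, s5, s7}.
        r fails at s1, so □r is false at s6.
      At s6: ◇q requires q at some successor in {s1, s3, s4, s5, s7}.
        q holds at s5, so ◇q is true at s6.

Yes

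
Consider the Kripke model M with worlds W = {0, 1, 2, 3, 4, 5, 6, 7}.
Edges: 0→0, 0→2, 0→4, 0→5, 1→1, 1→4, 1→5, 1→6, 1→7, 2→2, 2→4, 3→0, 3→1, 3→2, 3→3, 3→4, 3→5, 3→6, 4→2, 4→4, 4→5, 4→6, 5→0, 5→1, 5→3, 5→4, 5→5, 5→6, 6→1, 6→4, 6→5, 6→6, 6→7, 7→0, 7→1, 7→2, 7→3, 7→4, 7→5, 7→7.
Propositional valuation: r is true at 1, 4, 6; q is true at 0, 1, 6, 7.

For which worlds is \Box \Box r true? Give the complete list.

none

Let φ = \Box \Box r. Evaluate φ at each world:
  0 (successors {0, 2, 4, 5}): φ is false.
  1 (successors {1, 4, 5, 6, 7}): φ is false.
  2 (successors {2, 4}): φ is false.
  3 (successors {0, 1, 2, 3, 4, 5, 6}): φ is false.
  4 (successors {2, 4, 5, 6}): φ is false.
  5 (successors {0, 1, 3, 4, 5, 6}): φ is false.
  6 (successors {1, 4, 5, 6, 7}): φ is false.
  7 (successors {0, 1, 2, 3, 4, 5, 7}): φ is false.
For instance, at 7:
  At 7: \Box \Box r requires \Box r at every successor {0, 1, 2, 3, 4, 5, 7}.
    \Box r fails at 0, so \Box \Box r is false at 7.
      At 0: \Box r requires r at every successor {0, 2, 4, 5}.
        r fails at 0, so \Box r is false at 0.
Satisfying worlds: none.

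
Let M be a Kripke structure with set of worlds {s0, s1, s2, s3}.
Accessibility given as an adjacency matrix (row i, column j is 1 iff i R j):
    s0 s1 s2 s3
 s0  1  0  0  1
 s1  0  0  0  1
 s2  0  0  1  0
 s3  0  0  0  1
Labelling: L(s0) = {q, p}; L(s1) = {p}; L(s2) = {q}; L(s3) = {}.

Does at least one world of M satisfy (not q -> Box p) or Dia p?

Yes

Let φ = (not q -> Box p) or Dia p. Evaluate φ at each world:
  s0 (successors {s0, s3}): φ is true.
  s1 (successors {s3}): φ is false.
  s2 (successors {s2}): φ is true.
  s3 (successors {s3}): φ is false.
Detail at s0 (witness):
  At s0: not q -> Box p is true, Dia p is true, so (not q -> Box p) or Dia p is true.
    At s0: not q is false, Box p is false, so not q -> Box p is true.
      At s0: Box p requires p at every successor {s0, s3}.
        p fails at s3, so Box p is false at s0.
    At s0: Dia p requires p at some successor in {s0, s3}.
      p holds at s0, so Dia p is true at s0.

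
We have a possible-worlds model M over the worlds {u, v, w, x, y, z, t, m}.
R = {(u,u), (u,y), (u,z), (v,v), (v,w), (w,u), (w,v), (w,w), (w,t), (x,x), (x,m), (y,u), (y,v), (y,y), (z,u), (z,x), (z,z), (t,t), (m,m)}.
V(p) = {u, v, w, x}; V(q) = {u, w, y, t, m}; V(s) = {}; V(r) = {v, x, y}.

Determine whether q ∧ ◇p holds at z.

No

At z: q is false, ◇p is true, so q ∧ ◇p is false.
  At z: ◇p requires p at some successor in {u, x, z}.
    p holds at u, so ◇p is true at z.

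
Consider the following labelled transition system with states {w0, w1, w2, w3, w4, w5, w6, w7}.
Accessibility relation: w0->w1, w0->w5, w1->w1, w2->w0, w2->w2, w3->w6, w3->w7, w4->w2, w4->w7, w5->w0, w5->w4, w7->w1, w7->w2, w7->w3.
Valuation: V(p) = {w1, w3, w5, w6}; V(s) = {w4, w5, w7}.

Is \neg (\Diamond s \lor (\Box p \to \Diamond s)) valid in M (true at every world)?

No

Let φ = \neg (\Diamond s \lor (\Box p \to \Diamond s)). Evaluate φ at each world:
  w0 (successors {w1, w5}): φ is false.
  w1 (successors {w1}): φ is true.
  w2 (successors {w0, w2}): φ is false.
  w3 (successors {w6, w7}): φ is false.
  w4 (successors {w2, w7}): φ is false.
  w5 (successors {w0, w4}): φ is false.
  w6 (successors ∅): φ is true.
  w7 (successors {w1, w2, w3}): φ is false.
Detail at w0 (counterexample):
  At w0: \Diamond s \lor (\Box p \to \Diamond s) is true, so \neg (\Diamond s \lor (\Box p \to \Diamond s)) is false.
    At w0: \Diamond s is true, \Box p \to \Diamond s is true, so \Diamond s \lor (\Box p \to \Diamond s) is true.
      At w0: \Diamond s requires s at some successor in {w1, w5}.
        s holds at w5, so \Diamond s is true at w0.
      At w0: \Box p is true, \Diamond s is true, so \Box p \to \Diamond s is true.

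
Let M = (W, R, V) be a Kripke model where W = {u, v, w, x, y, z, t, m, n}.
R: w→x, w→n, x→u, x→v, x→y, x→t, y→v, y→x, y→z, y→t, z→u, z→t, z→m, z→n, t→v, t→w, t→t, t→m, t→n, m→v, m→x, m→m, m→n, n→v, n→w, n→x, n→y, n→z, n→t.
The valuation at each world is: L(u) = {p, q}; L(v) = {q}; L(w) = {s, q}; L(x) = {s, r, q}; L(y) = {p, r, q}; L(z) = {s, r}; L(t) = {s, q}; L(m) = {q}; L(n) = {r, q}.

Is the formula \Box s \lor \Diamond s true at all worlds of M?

Let φ = \Box s \lor \Diamond s. Evaluate φ at each world:
  u (successors ∅): φ is true.
  v (successors ∅): φ is true.
  w (successors {x, n}): φ is true.
  x (successors {u, v, y, t}): φ is true.
  y (successors {v, x, z, t}): φ is true.
  z (successors {u, t, m, n}): φ is true.
  t (successors {v, w, t, m, n}): φ is true.
  m (successors {v, x, m, n}): φ is true.
  n (successors {v, w, x, y, z, t}): φ is true.
For instance, at y:
  At y: \Box s is false, \Diamond s is true, so \Box s \lor \Diamond s is true.
    At y: \Box s requires s at every successor {v, x, z, t}.
      s fails at v, so \Box s is false at y.
    At y: \Diamond s requires s at some successor in {v, x, z, t}.
      s holds at x, so \Diamond s is true at y.

Yes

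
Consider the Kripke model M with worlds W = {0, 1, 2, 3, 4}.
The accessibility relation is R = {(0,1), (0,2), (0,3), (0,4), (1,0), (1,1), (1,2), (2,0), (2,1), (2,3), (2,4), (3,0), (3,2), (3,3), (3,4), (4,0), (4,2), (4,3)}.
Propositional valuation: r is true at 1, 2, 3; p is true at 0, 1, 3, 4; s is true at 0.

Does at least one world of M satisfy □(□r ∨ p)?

Yes

Recall that □ψ holds at a world iff ψ holds at every accessible world, and ◇ψ holds iff ψ holds at some accessible world.
Let φ = □(□r ∨ p). Evaluate φ at each world:
  0 (successors {1, 2, 3, 4}): φ is false.
  1 (successors {0, 1, 2}): φ is false.
  2 (successors {0, 1, 3, 4}): φ is true.
  3 (successors {0, 2, 3, 4}): φ is false.
  4 (successors {0, 2, 3}): φ is false.
Detail at 2 (witness):
  At 2: □(□r ∨ p) requires □r ∨ p at every successor {0, 1, 3, 4}.
    At 0: □r ∨ p is true.
    At 1: □r ∨ p is true.
    At 3: □r ∨ p is true.
    At 4: □r ∨ p is true.
  So □(□r ∨ p) is true at 2.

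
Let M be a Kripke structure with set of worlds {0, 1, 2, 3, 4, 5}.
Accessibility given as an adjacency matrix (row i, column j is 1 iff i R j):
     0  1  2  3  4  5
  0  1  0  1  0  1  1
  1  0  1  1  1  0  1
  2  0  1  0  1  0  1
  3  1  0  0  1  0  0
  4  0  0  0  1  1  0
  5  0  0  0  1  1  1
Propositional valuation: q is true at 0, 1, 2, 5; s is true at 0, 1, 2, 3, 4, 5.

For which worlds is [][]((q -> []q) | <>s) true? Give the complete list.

0, 1, 2, 3, 4, 5

Recall that []ψ holds at a world iff ψ holds at every accessible world, and <>ψ holds iff ψ holds at some accessible world.
Let φ = [][]((q -> []q) | <>s). Evaluate φ at each world:
  0 (successors {0, 2, 4, 5}): φ is true.
  1 (successors {1, 2, 3, 5}): φ is true.
  2 (successors {1, 3, 5}): φ is true.
  3 (successors {0, 3}): φ is true.
  4 (successors {3, 4}): φ is true.
  5 (successors {3, 4, 5}): φ is true.
For instance, at 3:
  At 3: [][]((q -> []q) | <>s) requires []((q -> []q) | <>s) at every successor {0, 3}.
      At 0: []((q -> []q) | <>s) requires (q -> []q) | <>s at every successor {0, 2, 4, 5}.
        At 0: (q -> []q) | <>s is true.
        At 2: (q -> []q) | <>s is true.
        At 4: (q -> []q) | <>s is true.
        At 5: (q -> []q) | <>s is true.
      So []((q -> []q) | <>s) is true at 0.
      At 3: []((q -> []q) | <>s) requires (q -> []q) | <>s at every successor {0, 3}.
        At 0: (q -> []q) | <>s is true.
        At 3: (q -> []q) | <>s is true.
      So []((q -> []q) | <>s) is true at 3.
  So [][]((q -> []q) | <>s) is true at 3.
Satisfying worlds: {0, 1, 2, 3, 4, 5}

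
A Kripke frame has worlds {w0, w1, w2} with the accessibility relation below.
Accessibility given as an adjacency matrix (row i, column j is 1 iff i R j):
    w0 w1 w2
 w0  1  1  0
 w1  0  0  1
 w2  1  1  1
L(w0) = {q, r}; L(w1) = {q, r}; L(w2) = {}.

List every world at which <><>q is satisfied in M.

w0, w1, w2

Recall that <>ψ holds at a world iff ψ holds at some accessible world.
Let φ = <><>q. Evaluate φ at each world:
  w0 (successors {w0, w1}): φ is true.
  w1 (successors {w2}): φ is true.
  w2 (successors {w0, w1, w2}): φ is true.
For instance, at w1:
  At w1: <><>q requires <>q at some successor in {w2}.
    <>q holds at w2, so <><>q is true at w1.
      At w2: <>q requires q at some successor in {w0, w1, w2}.
        q holds at w0, so <>q is true at w2.
Satisfying worlds: {w0, w1, w2}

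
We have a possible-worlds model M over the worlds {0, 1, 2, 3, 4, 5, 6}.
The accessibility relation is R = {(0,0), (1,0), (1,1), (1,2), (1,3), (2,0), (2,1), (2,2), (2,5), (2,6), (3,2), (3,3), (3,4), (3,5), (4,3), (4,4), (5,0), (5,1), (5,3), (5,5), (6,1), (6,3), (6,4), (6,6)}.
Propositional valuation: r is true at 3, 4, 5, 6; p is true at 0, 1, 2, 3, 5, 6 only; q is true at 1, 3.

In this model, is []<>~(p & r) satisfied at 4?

At 4: []<>~(p & r) requires <>~(p & r) at every successor {3, 4}.
    At 3: <>~(p & r) requires ~(p & r) at some successor in {2, 3, 4, 5}.
      ~(p & r) holds at 2, so <>~(p & r) is true at 3.
    At 4: <>~(p & r) requires ~(p & r) at some successor in {3, 4}.
      ~(p & r) holds at 4, so <>~(p & r) is true at 4.
So []<>~(p & r) is true at 4.

Yes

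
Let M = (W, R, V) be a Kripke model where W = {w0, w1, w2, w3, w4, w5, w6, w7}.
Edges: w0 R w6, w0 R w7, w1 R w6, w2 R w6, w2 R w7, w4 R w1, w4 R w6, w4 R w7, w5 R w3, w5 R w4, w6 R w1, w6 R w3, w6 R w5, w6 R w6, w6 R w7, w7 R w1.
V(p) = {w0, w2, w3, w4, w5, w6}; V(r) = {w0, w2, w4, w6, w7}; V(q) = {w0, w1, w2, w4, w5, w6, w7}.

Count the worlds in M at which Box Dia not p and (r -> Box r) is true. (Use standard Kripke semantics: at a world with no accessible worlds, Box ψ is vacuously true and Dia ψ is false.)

Recall that Box ψ holds at a world iff ψ holds at every accessible world, and Dia ψ holds iff ψ holds at some accessible world.
Let φ = Box Dia not p and (r -> Box r). Evaluate φ at each world:
  w0 (successors {w6, w7}): φ is true.
  w1 (successors {w6}): φ is true.
  w2 (successors {w6, w7}): φ is true.
  w3 (successors ∅): φ is true.
  w4 (successors {w1, w6, w7}): φ is false.
  w5 (successors {w3, w4}): φ is false.
  w6 (successors {w1, w3, w5, w6, w7}): φ is false.
  w7 (successors {w1}): φ is false.
For instance, at w6:
  At w6: Box Dia not p is false, r -> Box r is false, so Box Dia not p and (r -> Box r) is false.
    At w6: Box Dia not p requires Dia not p at every successor {w1, w3, w5, w6, w7}.
      Dia not p fails at w1, so Box Dia not p is false at w6.
    At w6: r is true, Box r is false, so r -> Box r is false.
      At w6: Box r requires r at every successor {w1, w3, w5, w6, w7}.
        r fails at w1, so Box r is false at w6.
Satisfying worlds: {w0, w1, w2, w3}

4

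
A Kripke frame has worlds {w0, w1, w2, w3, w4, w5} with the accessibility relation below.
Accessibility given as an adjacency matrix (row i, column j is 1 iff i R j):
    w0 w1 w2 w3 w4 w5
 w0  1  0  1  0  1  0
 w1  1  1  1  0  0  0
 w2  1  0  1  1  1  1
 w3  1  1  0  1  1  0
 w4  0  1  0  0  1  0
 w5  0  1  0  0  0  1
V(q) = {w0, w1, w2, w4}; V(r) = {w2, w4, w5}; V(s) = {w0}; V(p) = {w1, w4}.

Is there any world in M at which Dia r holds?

Yes

Let φ = Dia r. Evaluate φ at each world:
  w0 (successors {w0, w2, w4}): φ is true.
  w1 (successors {w0, w1, w2}): φ is true.
  w2 (successors {w0, w2, w3, w4, w5}): φ is true.
  w3 (successors {w0, w1, w3, w4}): φ is true.
  w4 (successors {w1, w4}): φ is true.
  w5 (successors {w1, w5}): φ is true.
Detail at w0 (witness):
  At w0: Dia r requires r at some successor in {w0, w2, w4}.
    r holds at w2, so Dia r is true at w0.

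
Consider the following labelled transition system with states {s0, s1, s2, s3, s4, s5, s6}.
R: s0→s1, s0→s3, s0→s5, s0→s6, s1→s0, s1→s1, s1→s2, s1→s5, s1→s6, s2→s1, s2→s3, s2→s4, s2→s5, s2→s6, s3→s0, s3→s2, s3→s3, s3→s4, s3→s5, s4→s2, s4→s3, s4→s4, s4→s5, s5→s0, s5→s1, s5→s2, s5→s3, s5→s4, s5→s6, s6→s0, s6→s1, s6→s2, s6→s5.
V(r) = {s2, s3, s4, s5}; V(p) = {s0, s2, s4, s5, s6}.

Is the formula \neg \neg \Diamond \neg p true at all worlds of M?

Let φ = \neg \neg \Diamond \neg p. Evaluate φ at each world:
  s0 (successors {s1, s3, s5, s6}): φ is true.
  s1 (successors {s0, s1, s2, s5, s6}): φ is true.
  s2 (successors {s1, s3, s4, s5, s6}): φ is true.
  s3 (successors {s0, s2, s3, s4, s5}): φ is true.
  s4 (successors {s2, s3, s4, s5}): φ is true.
  s5 (successors {s0, s1, s2, s3, s4, s6}): φ is true.
  s6 (successors {s0, s1, s2, s5}): φ is true.
For instance, at s4:
  At s4: \neg \Diamond \neg p is false, so \neg \neg \Diamond \neg p is true.
    At s4: \Diamond \neg p is true, so \neg \Diamond \neg p is false.
      At s4: \Diamond \neg p requires \neg p at some successor in {s2, s3, s4, s5}.
        \neg p holds at s3, so \Diamond \neg p is true at s4.

Yes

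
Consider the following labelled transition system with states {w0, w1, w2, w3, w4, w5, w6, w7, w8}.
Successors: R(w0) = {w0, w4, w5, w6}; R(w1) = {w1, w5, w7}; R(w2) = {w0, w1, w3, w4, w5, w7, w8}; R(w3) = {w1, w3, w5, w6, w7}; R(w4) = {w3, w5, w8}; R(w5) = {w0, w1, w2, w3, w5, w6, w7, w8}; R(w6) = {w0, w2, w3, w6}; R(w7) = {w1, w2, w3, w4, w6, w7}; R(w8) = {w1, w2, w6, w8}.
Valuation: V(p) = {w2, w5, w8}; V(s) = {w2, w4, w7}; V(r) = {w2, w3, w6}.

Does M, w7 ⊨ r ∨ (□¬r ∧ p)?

Recall that □ψ holds at a world iff ψ holds at every accessible world, and ◇ψ holds iff ψ holds at some accessible world.
At w7: r is false, □¬r ∧ p is false, so r ∨ (□¬r ∧ p) is false.
  At w7: □¬r is false, p is false, so □¬r ∧ p is false.
    At w7: □¬r requires ¬r at every successor {w1, w2, w3, w4, w6, w7}.
      ¬r fails at w2, so □¬r is false at w7.

No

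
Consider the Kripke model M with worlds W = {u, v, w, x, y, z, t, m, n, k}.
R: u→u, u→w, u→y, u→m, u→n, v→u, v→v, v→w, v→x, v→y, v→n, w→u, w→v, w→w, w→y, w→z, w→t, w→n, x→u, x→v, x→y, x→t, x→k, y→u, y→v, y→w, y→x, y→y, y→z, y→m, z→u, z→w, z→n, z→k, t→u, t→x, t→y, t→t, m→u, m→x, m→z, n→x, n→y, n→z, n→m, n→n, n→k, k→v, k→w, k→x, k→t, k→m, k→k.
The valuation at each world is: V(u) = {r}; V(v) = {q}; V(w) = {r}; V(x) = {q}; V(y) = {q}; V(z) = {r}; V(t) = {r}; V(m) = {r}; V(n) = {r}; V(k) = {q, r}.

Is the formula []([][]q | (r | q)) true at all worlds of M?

Let φ = []([][]q | (r | q)). Evaluate φ at each world:
  u (successors {u, w, y, m, n}): φ is true.
  v (successors {u, v, w, x, y, n}): φ is true.
  w (successors {u, v, w, y, z, t, n}): φ is true.
  x (successors {u, v, y, t, k}): φ is true.
  y (successors {u, v, w, x, y, z, m}): φ is true.
  z (successors {u, w, n, k}): φ is true.
  t (successors {u, x, y, t}): φ is true.
  m (successors {u, x, z}): φ is true.
  n (successors {x, y, z, m, n, k}): φ is true.
  k (successors {v, w, x, t, m, k}): φ is true.
For instance, at y:
  At y: []([][]q | (r | q)) requires [][]q | (r | q) at every successor {u, v, w, x, y, z, m}.
    At u: [][]q | (r | q) is true.
    At v: [][]q | (r | q) is true.
    At w: [][]q | (r | q) is true.
    At x: [][]q | (r | q) is true.
    At y: [][]q | (r | q) is true.
    At z: [][]q | (r | q) is true.
    At m: [][]q | (r | q) is true.
  So []([][]q | (r | q)) is true at y.

Yes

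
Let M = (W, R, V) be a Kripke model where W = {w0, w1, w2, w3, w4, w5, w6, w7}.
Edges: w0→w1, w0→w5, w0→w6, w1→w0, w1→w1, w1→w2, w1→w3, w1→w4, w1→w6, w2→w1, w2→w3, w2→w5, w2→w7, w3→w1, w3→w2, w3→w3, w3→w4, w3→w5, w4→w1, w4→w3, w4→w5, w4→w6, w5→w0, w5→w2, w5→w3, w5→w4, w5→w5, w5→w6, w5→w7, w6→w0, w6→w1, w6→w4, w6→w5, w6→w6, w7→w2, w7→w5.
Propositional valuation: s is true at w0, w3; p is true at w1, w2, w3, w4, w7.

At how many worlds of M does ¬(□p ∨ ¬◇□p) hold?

0

Let φ = ¬(□p ∨ ¬◇□p). Evaluate φ at each world:
  w0 (successors {w1, w5, w6}): φ is false.
  w1 (successors {w0, w1, w2, w3, w4, w6}): φ is false.
  w2 (successors {w1, w3, w5, w7}): φ is false.
  w3 (successors {w1, w2, w3, w4, w5}): φ is false.
  w4 (successors {w1, w3, w5, w6}): φ is false.
  w5 (successors {w0, w2, w3, w4, w5, w6, w7}): φ is false.
  w6 (successors {w0, w1, w4, w5, w6}): φ is false.
  w7 (successors {w2, w5}): φ is false.
For instance, at w2:
  At w2: □p ∨ ¬◇□p is true, so ¬(□p ∨ ¬◇□p) is false.
    At w2: □p is false, ¬◇□p is true, so □p ∨ ¬◇□p is true.
      At w2: □p requires p at every successor {w1, w3, w5, w7}.
        p fails at w5, so □p is false at w2.
      At w2: ◇□p is false, so ¬◇□p is true.
Satisfying worlds: none.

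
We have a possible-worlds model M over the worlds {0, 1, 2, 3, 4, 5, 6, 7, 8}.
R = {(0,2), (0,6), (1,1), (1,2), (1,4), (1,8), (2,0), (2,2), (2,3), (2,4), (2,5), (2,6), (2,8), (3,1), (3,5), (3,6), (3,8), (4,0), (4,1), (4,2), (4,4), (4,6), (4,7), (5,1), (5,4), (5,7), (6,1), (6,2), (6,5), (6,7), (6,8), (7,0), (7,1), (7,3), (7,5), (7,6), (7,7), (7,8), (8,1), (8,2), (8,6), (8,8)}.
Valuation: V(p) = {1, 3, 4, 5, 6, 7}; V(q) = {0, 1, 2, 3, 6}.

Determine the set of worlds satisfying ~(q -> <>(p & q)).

none

Let φ = ~(q -> <>(p & q)). Evaluate φ at each world:
  0 (successors {2, 6}): φ is false.
  1 (successors {1, 2, 4, 8}): φ is false.
  2 (successors {0, 2, 3, 4, 5, 6, 8}): φ is false.
  3 (successors {1, 5, 6, 8}): φ is false.
  4 (successors {0, 1, 2, 4, 6, 7}): φ is false.
  5 (successors {1, 4, 7}): φ is false.
  6 (successors {1, 2, 5, 7, 8}): φ is false.
  7 (successors {0, 1, 3, 5, 6, 7, 8}): φ is false.
  8 (successors {1, 2, 6, 8}): φ is false.
For instance, at 0:
  At 0: q -> <>(p & q) is true, so ~(q -> <>(p & q)) is false.
    At 0: q is true, <>(p & q) is true, so q -> <>(p & q) is true.
      At 0: <>(p & q) requires p & q at some successor in {2, 6}.
        p & q holds at 6, so <>(p & q) is true at 0.
Satisfying worlds: none.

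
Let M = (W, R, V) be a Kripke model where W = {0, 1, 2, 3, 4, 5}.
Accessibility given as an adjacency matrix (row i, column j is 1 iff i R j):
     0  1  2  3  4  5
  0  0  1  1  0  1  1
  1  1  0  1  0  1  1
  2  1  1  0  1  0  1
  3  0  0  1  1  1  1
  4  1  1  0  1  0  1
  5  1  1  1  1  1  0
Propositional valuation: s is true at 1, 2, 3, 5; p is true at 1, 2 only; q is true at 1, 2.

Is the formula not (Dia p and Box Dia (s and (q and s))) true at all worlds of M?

No

Let φ = not (Dia p and Box Dia (s and (q and s))). Evaluate φ at each world:
  0 (successors {1, 2, 4, 5}): φ is false.
  1 (successors {0, 2, 4, 5}): φ is false.
  2 (successors {0, 1, 3, 5}): φ is false.
  3 (successors {2, 3, 4, 5}): φ is false.
  4 (successors {0, 1, 3, 5}): φ is false.
  5 (successors {0, 1, 2, 3, 4}): φ is false.
Detail at 0 (counterexample):
  At 0: Dia p and Box Dia (s and (q and s)) is true, so not (Dia p and Box Dia (s and (q and s))) is false.
    At 0: Dia p is true, Box Dia (s and (q and s)) is true, so Dia p and Box Dia (s and (q and s)) is true.
      At 0: Dia p requires p at some successor in {1, 2, 4, 5}.
        p holds at 1, so Dia p is true at 0.
      At 0: Box Dia (s and (q and s)) requires Dia (s and (q and s)) at every successor {1, 2, 4, 5}.
        At 1: Dia (s and (q and s)) is true.
        At 2: Dia (s and (q and s)) is true.
        At 4: Dia (s and (q and s)) is true.
        At 5: Dia (s and (q and s)) is true.
      So Box Dia (s and (q and s)) is true at 0.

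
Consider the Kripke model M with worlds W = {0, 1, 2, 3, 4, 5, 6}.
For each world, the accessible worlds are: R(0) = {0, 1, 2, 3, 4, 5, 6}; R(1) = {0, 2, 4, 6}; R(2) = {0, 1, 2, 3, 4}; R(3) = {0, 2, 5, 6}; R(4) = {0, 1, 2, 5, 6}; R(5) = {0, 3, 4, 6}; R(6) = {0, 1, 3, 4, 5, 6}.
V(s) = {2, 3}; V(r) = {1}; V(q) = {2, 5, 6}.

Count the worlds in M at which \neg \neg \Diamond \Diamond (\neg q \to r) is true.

7

Recall that \Diamond ψ holds at a world iff ψ holds at some accessible world.
Let φ = \neg \neg \Diamond \Diamond (\neg q \to r). Evaluate φ at each world:
  0 (successors {0, 1, 2, 3, 4, 5, 6}): φ is true.
  1 (successors {0, 2, 4, 6}): φ is true.
  2 (successors {0, 1, 2, 3, 4}): φ is true.
  3 (successors {0, 2, 5, 6}): φ is true.
  4 (successors {0, 1, 2, 5, 6}): φ is true.
  5 (successors {0, 3, 4, 6}): φ is true.
  6 (successors {0, 1, 3, 4, 5, 6}): φ is true.
For instance, at 2:
  At 2: \neg \Diamond \Diamond (\neg q \to r) is false, so \neg \neg \Diamond \Diamond (\neg q \to r) is true.
    At 2: \Diamond \Diamond (\neg q \to r) is true, so \neg \Diamond \Diamond (\neg q \to r) is false.
      At 2: \Diamond \Diamond (\neg q \to r) requires \Diamond (\neg q \to r) at some successor in {0, 1, 2, 3, 4}.
        \Diamond (\neg q \to r) holds at 0, so \Diamond \Diamond (\neg q \to r) is true at 2.
Satisfying worlds: {0, 1, 2, 3, 4, 5, 6}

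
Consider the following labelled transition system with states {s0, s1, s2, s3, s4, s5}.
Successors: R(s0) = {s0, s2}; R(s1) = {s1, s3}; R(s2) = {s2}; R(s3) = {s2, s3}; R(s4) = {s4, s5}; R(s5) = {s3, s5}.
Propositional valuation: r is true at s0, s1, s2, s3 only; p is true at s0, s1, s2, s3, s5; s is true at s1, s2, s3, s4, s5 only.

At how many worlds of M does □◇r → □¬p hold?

1

Let φ = □◇r → □¬p. Evaluate φ at each world:
  s0 (successors {s0, s2}): φ is false.
  s1 (successors {s1, s3}): φ is false.
  s2 (successors {s2}): φ is false.
  s3 (successors {s2, s3}): φ is false.
  s4 (successors {s4, s5}): φ is true.
  s5 (successors {s3, s5}): φ is false.
For instance, at s3:
  At s3: □◇r is true, □¬p is false, so □◇r → □¬p is false.
    At s3: □◇r requires ◇r at every successor {s2, s3}.
      At s2: ◇r is true.
      At s3: ◇r is true.
    So □◇r is true at s3.
    At s3: □¬p requires ¬p at every successor {s2, s3}.
      ¬p fails at s2, so □¬p is false at s3.
Satisfying worlds: {s4}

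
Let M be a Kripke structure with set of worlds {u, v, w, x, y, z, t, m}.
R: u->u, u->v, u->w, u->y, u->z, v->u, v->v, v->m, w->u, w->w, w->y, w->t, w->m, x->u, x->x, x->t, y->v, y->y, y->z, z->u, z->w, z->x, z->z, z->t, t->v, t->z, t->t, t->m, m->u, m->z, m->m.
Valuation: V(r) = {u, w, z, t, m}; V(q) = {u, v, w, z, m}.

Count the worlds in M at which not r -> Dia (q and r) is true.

8

Let φ = not r -> Dia (q and r). Evaluate φ at each world:
  u (successors {u, v, w, y, z}): φ is true.
  v (successors {u, v, m}): φ is true.
  w (successors {u, w, y, t, m}): φ is true.
  x (successors {u, x, t}): φ is true.
  y (successors {v, y, z}): φ is true.
  z (successors {u, w, x, z, t}): φ is true.
  t (successors {v, z, t, m}): φ is true.
  m (successors {u, z, m}): φ is true.
For instance, at w:
  At w: not r is false, Dia (q and r) is true, so not r -> Dia (q and r) is true.
    At w: Dia (q and r) requires q and r at some successor in {u, w, y, t, m}.
      q and r holds at u, so Dia (q and r) is true at w.
Satisfying worlds: {u, v, w, x, y, z, t, m}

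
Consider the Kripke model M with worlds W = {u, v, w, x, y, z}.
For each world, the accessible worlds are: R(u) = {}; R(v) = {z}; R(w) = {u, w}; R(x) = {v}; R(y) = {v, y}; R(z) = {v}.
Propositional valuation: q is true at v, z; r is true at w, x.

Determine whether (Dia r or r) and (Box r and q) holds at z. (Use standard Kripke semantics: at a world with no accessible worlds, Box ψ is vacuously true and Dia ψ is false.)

No

Recall that Box ψ holds at a world iff ψ holds at every accessible world, and Dia ψ holds iff ψ holds at some accessible world.
At z: Dia r or r is false, Box r and q is false, so (Dia r or r) and (Box r and q) is false.
  At z: Dia r is false, r is false, so Dia r or r is false.
    At z: Dia r requires r at some successor in {v}.
      At v: r is false.
    So Dia r is false at z.
  At z: Box r is false, q is true, so Box r and q is false.
    At z: Box r requires r at every successor {v}.
      r fails at v, so Box r is false at z.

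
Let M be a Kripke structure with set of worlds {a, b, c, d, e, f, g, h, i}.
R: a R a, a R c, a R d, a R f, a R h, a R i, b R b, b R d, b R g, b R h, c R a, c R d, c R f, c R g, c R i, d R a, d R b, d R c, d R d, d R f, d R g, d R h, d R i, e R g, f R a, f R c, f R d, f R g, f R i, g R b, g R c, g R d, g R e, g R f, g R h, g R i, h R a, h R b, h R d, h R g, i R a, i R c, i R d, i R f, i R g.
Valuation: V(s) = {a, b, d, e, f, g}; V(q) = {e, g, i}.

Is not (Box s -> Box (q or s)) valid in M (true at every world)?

Let φ = not (Box s -> Box (q or s)). Evaluate φ at each world:
  a (successors {a, c, d, f, h, i}): φ is false.
  b (successors {b, d, g, h}): φ is false.
  c (successors {a, d, f, g, i}): φ is false.
  d (successors {a, b, c, d, f, g, h, i}): φ is false.
  e (successors {g}): φ is false.
  f (successors {a, c, d, g, i}): φ is false.
  g (successors {b, c, d, e, f, h, i}): φ is false.
  h (successors {a, b, d, g}): φ is false.
  i (successors {a, c, d, f, g}): φ is false.
Detail at a (counterexample):
  At a: Box s -> Box (q or s) is true, so not (Box s -> Box (q or s)) is false.
    At a: Box s is false, Box (q or s) is false, so Box s -> Box (q or s) is true.
      At a: Box s requires s at every successor {a, c, d, f, h, i}.
        s fails at c, so Box s is false at a.
      At a: Box (q or s) requires q or s at every successor {a, c, d, f, h, i}.
        q or s fails at c, so Box (q or s) is false at a.

No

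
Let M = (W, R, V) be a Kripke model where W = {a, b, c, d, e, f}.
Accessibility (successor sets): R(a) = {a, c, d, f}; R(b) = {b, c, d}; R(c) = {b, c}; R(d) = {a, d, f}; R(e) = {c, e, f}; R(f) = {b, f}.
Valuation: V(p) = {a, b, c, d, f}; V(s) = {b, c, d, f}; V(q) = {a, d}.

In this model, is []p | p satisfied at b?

Yes

At b: []p is true, p is true, so []p | p is true.
  At b: []p requires p at every successor {b, c, d}.
    At b: p is true.
    At c: p is true.
    At d: p is true.
  So []p is true at b.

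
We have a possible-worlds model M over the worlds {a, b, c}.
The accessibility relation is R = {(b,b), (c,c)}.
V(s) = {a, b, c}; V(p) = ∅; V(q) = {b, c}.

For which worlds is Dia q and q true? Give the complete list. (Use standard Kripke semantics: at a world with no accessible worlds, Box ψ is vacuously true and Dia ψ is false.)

Let φ = Dia q and q. Evaluate φ at each world:
  a (successors ∅): φ is false.
  b (successors {b}): φ is true.
  c (successors {c}): φ is true.
For instance, at c:
  At c: Dia q is true, q is true, so Dia q and q is true.
    At c: Dia q requires q at some successor in {c}.
      q holds at c, so Dia q is true at c.
Satisfying worlds: {b, c}

b, c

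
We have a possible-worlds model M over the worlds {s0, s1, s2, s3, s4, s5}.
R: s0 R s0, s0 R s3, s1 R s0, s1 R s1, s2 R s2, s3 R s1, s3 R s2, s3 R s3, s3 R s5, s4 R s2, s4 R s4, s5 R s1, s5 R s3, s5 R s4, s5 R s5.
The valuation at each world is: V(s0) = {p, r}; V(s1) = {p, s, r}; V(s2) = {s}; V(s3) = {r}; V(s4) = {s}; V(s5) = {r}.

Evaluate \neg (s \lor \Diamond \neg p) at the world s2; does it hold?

At s2: s \lor \Diamond \neg p is true, so \neg (s \lor \Diamond \neg p) is false.
  At s2: s is true, \Diamond \neg p is true, so s \lor \Diamond \neg p is true.
    At s2: \Diamond \neg p requires \neg p at some successor in {s2}.
      \neg p holds at s2, so \Diamond \neg p is true at s2.

No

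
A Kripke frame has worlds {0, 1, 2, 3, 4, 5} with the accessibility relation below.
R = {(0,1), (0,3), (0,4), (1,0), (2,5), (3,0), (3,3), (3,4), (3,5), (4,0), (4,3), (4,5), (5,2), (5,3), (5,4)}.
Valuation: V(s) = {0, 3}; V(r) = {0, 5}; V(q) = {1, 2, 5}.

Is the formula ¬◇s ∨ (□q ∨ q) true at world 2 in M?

At 2: ¬◇s is true, □q ∨ q is true, so ¬◇s ∨ (□q ∨ q) is true.
  At 2: ◇s is false, so ¬◇s is true.
    At 2: ◇s requires s at some successor in {5}.
      At 5: s is false.
    So ◇s is false at 2.
  At 2: □q is true, q is true, so □q ∨ q is true.
    At 2: □q requires q at every successor {5}.
      At 5: q is true.
    So □q is true at 2.

Yes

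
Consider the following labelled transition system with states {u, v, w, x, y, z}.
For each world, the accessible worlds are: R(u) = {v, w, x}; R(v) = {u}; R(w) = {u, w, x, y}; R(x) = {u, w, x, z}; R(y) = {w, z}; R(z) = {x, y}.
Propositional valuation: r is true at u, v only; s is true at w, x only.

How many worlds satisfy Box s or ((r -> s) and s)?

2

Let φ = Box s or ((r -> s) and s). Evaluate φ at each world:
  u (successors {v, w, x}): φ is false.
  v (successors {u}): φ is false.
  w (successors {u, w, x, y}): φ is true.
  x (successors {u, w, x, z}): φ is true.
  y (successors {w, z}): φ is false.
  z (successors {x, y}): φ is false.
For instance, at y:
  At y: Box s is false, (r -> s) and s is false, so Box s or ((r -> s) and s) is false.
    At y: Box s requires s at every successor {w, z}.
      s fails at z, so Box s is false at y.
Satisfying worlds: {w, x}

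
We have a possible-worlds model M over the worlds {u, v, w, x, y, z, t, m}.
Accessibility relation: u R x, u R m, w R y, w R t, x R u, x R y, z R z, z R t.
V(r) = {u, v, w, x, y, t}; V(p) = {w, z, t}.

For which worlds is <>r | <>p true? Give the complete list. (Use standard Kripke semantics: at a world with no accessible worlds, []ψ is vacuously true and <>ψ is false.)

Recall that <>ψ holds at a world iff ψ holds at some accessible world.
Let φ = <>r | <>p. Evaluate φ at each world:
  u (successors {x, m}): φ is true.
  v (successors ∅): φ is false.
  w (successors {y, t}): φ is true.
  x (successors {u, y}): φ is true.
  y (successors ∅): φ is false.
  z (successors {z, t}): φ is true.
  t (successors ∅): φ is false.
  m (successors ∅): φ is false.
For instance, at z:
  At z: <>r is true, <>p is true, so <>r | <>p is true.
    At z: <>r requires r at some successor in {z, t}.
      r holds at t, so <>r is true at z.
    At z: <>p requires p at some successor in {z, t}.
      p holds at z, so <>p is true at z.
Satisfying worlds: {u, w, x, z}

u, w, x, z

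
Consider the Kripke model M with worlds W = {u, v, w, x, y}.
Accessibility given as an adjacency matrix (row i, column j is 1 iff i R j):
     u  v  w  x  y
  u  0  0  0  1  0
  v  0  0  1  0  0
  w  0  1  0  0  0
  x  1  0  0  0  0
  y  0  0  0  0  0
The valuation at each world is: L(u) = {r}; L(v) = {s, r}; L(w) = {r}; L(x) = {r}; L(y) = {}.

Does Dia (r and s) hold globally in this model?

Recall that Dia ψ holds at a world iff ψ holds at some accessible world.
Let φ = Dia (r and s). Evaluate φ at each world:
  u (successors {x}): φ is false.
  v (successors {w}): φ is false.
  w (successors {v}): φ is true.
  x (successors {u}): φ is false.
  y (successors ∅): φ is false.
Detail at u (counterexample):
  At u: Dia (r and s) requires r and s at some successor in {x}.
    At x: r and s is false.
  So Dia (r and s) is false at u.

No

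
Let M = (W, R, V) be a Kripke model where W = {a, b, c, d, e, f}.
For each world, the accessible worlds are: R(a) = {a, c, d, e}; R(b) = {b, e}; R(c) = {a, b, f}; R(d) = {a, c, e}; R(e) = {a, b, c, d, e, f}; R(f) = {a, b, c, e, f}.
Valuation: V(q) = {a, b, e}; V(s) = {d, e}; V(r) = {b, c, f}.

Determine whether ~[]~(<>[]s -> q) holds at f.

Yes

At f: []~(<>[]s -> q) is false, so ~[]~(<>[]s -> q) is true.
  At f: []~(<>[]s -> q) requires ~(<>[]s -> q) at every successor {a, b, c, e, f}.
    ~(<>[]s -> q) fails at a, so []~(<>[]s -> q) is false at f.
      At a: <>[]s -> q is true, so ~(<>[]s -> q) is false.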